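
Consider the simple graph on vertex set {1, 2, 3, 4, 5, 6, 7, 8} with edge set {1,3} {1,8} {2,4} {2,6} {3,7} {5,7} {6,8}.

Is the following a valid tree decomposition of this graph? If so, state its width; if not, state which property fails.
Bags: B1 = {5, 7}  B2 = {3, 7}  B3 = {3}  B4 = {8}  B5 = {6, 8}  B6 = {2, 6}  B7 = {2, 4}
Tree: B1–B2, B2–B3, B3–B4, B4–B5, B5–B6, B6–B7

No — vertex 1 appears in no bag.

A tree decomposition must satisfy three properties: every vertex lies in some bag; for every edge, both endpoints lie together in some bag; and for every vertex, the bags containing it form a connected subtree. Here vertex 1 appears in no bag, so the decomposition is invalid.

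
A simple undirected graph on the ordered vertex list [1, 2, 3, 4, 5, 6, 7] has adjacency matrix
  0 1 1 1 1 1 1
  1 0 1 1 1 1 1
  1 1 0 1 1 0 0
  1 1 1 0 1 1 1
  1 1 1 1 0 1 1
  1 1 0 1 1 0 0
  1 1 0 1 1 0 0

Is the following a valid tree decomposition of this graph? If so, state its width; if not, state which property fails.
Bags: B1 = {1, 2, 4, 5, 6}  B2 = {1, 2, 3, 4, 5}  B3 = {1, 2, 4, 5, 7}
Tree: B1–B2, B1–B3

Vertex coverage: the bags together contain {1, 2, 3, 4, 5, 6, 7}, the full vertex set. Edge coverage: each edge of G has both endpoints in at least one bag. Running intersection: for every vertex, the bags containing it form a connected subtree. All three properties hold, so this is a valid tree decomposition of width max|bag| − 1 = 4, and hence tw(G) ≤ 4.

Yes; width 4.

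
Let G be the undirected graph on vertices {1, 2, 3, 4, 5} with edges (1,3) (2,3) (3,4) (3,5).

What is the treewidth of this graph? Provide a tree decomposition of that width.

Each bag holds 2 vertices, so the decomposition has width 1, which upper-bounds the treewidth. Any graph with an edge has treewidth ≥ 1, and G has the edge 3–1. Hence tw(G) = 1 exactly.

Treewidth 1.
One optimal decomposition is:
Bags: B1 = {1, 3}  B2 = {3, 5}  B3 = {3, 4}  B4 = {2, 3}
Tree: B1–B2, B1–B3, B2–B4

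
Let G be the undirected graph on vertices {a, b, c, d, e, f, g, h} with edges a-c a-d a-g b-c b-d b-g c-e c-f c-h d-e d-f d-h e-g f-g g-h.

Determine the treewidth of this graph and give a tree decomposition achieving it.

Each bag holds 4 vertices, so the decomposition has width 3, which upper-bounds the treewidth. For the lower bound: the 4 vertex sets {e,g}, {d,f}, {c}, {a} are disjoint, each induces a connected subgraph, and every pair is joined by at least one edge of G. Contracting each set to a single vertex therefore yields K_{4} as a minor, and since treewidth is minor-monotone, tw(G) ≥ tw(K_{4}) = 3. Therefore the treewidth is 3.

Treewidth 3.
One such decomposition:
Bags: B1 = {c, d, e, g}  B2 = {c, d, f, g}  B3 = {a, c, d, g}  B4 = {c, d, g, h}  B5 = {b, c, d, g}
Tree: B1–B2, B2–B3, B3–B4, B4–B5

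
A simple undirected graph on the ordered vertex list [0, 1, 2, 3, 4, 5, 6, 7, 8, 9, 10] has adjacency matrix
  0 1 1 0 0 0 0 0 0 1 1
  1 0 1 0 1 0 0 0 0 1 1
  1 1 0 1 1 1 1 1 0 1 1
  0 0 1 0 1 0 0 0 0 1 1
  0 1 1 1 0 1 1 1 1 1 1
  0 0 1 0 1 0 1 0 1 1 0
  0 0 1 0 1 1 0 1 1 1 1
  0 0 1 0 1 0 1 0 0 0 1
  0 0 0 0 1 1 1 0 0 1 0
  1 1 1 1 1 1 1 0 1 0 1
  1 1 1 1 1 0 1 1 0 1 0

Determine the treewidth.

A width-4 tree decomposition is:
Bags: B1 = {2, 4, 6, 7, 10}  B2 = {2, 4, 6, 9, 10}  B3 = {1, 2, 4, 9, 10}  B4 = {2, 3, 4, 9, 10}  B5 = {0, 1, 2, 9, 10}  B6 = {2, 4, 5, 6, 9}  B7 = {4, 5, 6, 8, 9}
Tree: B1–B2, B2–B3, B3–B4, B3–B5, B2–B6, B6–B7
Every bag has size at most 5, so the width is 5 − 1 = 4 and tw(G) ≤ 4. Conversely, {4, 5, 6, 8, 9} is a clique of size 5, and the vertices of any clique must share a bag in every tree decomposition; so some bag has ≥ 5 vertices and tw(G) ≥ 4. The upper and lower bounds meet at 4, so that is the treewidth.

4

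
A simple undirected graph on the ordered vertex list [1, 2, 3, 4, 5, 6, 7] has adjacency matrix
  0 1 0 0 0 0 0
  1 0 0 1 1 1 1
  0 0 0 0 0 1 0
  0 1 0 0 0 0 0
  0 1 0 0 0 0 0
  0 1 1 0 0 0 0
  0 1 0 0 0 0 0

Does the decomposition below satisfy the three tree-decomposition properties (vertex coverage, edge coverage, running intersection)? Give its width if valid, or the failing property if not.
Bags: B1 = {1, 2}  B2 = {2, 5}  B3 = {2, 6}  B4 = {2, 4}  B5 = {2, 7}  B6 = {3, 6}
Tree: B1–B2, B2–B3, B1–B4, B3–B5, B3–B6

Yes; width 1.

Every vertex of G appears in some bag (union = {1, 2, 3, 4, 5, 6, 7}); every edge is covered by a bag; and for each vertex v the set of bags containing v is connected in the bag tree. The decomposition is therefore valid. The largest bag has 2 vertices, so the width is 1.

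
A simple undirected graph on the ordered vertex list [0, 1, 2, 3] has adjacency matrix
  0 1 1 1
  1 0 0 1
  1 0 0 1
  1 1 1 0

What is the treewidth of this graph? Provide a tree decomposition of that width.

The largest bag has 3 vertices, giving width 2; this decomposition certifies tw(G) ≤ 2. Conversely, {0, 1, 3} is a clique of size 3, and the vertices of any clique must share a bag in every tree decomposition; so some bag has ≥ 3 vertices and tw(G) ≥ 2. Combining the bounds, tw(G) = 2.

Treewidth 2.
Bags: B1 = {0, 1, 3}  B2 = {0, 2, 3}
Tree: B1–B2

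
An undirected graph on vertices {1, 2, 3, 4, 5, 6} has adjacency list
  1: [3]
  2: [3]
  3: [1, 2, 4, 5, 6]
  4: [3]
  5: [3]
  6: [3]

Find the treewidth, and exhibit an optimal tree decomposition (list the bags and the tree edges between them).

Treewidth 1.
Bags: B1 = {3, 6}  B2 = {2, 3}  B3 = {1, 3}  B4 = {3, 4}  B5 = {3, 5}
Tree: B1–B2, B2–B3, B3–B4, B4–B5

Every bag has size at most 2, so the width is 2 − 1 = 1 and tw(G) ≤ 1. Since G has at least one edge (e.g. 6–3), it is not an edgeless graph, so tw(G) ≥ 1. Combining the bounds, tw(G) = 1.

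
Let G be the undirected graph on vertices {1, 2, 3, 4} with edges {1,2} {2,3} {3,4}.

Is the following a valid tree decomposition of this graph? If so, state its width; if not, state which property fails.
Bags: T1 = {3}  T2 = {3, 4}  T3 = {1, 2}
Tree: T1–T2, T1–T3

No — edge (2,3) lies in no bag.

A tree decomposition must satisfy three properties: every vertex lies in some bag; for every edge, both endpoints lie together in some bag; and for every vertex, the bags containing it form a connected subtree. Here edge (2,3) lies in no bag, so the decomposition is invalid.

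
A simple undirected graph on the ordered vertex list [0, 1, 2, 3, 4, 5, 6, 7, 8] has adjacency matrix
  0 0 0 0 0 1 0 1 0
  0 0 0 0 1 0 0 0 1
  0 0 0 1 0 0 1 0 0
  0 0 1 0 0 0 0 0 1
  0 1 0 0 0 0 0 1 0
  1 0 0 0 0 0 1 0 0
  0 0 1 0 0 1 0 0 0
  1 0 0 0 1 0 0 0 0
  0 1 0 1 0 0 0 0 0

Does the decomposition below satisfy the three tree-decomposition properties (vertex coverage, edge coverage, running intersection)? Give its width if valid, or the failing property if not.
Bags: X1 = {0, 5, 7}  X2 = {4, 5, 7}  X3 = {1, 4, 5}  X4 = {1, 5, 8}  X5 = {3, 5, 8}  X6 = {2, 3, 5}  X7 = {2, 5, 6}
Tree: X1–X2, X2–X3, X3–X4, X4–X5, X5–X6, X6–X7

Yes; width 2.

Vertex coverage: the bags together contain {0, 1, 2, 3, 4, 5, 6, 7, 8}, the full vertex set. Edge coverage: each edge of G has both endpoints in at least one bag. Running intersection: for every vertex, the bags containing it form a connected subtree. All three properties hold, so this is a valid tree decomposition of width max|bag| − 1 = 2, and hence tw(G) ≤ 2.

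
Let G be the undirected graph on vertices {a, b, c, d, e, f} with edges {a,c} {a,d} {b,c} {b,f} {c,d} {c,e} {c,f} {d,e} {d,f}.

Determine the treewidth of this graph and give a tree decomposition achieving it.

Every bag has size at most 3, so the width is 3 − 1 = 2 and tw(G) ≤ 2. Conversely, {c, d, e} is a clique of size 3, and the vertices of any clique must share a bag in every tree decomposition; so some bag has ≥ 3 vertices and tw(G) ≥ 2. Hence tw(G) = 2 exactly.

Treewidth 2.
One such decomposition:
Bags: B1 = {a, c, d}  B2 = {c, d, f}  B3 = {c, d, e}  B4 = {b, c, f}
Tree: B1–B2, B1–B3, B2–B4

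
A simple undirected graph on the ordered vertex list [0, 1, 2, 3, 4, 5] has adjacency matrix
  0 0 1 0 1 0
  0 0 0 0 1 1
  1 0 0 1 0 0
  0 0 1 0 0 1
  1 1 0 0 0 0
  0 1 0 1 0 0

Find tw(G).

2

A width-2 tree decomposition is:
Bags: B1 = {1, 3, 5}  B2 = {1, 3, 4}  B3 = {0, 3, 4}  B4 = {0, 2, 3}
Tree: B1–B2, B2–B3, B3–B4
The largest bag has 3 vertices, giving width 2; this decomposition certifies tw(G) ≤ 2. The edges 3–5–1–4–0–2–3 form a cycle, so G is not a tree and its treewidth is at least 2. Hence tw(G) = 2 exactly.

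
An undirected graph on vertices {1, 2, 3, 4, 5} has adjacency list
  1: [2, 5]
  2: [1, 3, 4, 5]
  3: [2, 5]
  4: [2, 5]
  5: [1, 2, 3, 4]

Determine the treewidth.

A width-2 tree decomposition is:
Bags: B1 = {2, 4, 5}  B2 = {2, 3, 5}  B3 = {1, 2, 5}
Tree: B1–B2, B2–B3
The largest bag has 3 vertices, giving width 2; this decomposition certifies tw(G) ≤ 2. Conversely, {1, 2, 5} is a clique of size 3, and the vertices of any clique must share a bag in every tree decomposition; so some bag has ≥ 3 vertices and tw(G) ≥ 2. Therefore the treewidth is 2.

2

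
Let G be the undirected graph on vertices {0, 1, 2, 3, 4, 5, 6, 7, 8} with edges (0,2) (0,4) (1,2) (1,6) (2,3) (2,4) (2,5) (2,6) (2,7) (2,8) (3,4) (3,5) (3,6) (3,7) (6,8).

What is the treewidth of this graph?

A width-2 tree decomposition is:
Bags: B1 = {2, 6, 8}  B2 = {2, 3, 6}  B3 = {2, 3, 5}  B4 = {2, 3, 4}  B5 = {1, 2, 6}  B6 = {2, 3, 7}  B7 = {0, 2, 4}
Tree: B1–B2, B2–B3, B3–B4, B1–B5, B2–B6, B4–B7
Each bag holds 3 vertices, so the decomposition has width 2, which upper-bounds the treewidth. Conversely, {0, 2, 4} is a clique of size 3, and the vertices of any clique must share a bag in every tree decomposition; so some bag has ≥ 3 vertices and tw(G) ≥ 2. Hence tw(G) = 2 exactly.

2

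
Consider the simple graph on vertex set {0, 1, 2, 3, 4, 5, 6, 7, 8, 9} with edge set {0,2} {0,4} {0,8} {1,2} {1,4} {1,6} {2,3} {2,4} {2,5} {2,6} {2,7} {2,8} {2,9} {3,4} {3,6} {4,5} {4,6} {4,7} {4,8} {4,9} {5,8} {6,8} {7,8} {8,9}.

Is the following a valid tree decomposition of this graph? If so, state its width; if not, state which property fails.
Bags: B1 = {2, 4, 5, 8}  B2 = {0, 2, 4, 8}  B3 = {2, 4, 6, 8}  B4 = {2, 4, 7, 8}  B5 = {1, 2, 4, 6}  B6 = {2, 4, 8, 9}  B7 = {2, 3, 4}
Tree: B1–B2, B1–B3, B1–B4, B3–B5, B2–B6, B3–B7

A tree decomposition must satisfy three properties: every vertex lies in some bag; for every edge, both endpoints lie together in some bag; and for every vertex, the bags containing it form a connected subtree. Here edge (6,3) lies in no bag, so the decomposition is invalid.

No — edge (6,3) lies in no bag.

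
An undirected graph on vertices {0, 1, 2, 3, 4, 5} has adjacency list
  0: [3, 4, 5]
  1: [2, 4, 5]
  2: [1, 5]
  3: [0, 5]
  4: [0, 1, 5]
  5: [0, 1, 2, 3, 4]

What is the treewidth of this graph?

2

A width-2 tree decomposition is:
Bags: B1 = {1, 2, 5}  B2 = {1, 4, 5}  B3 = {0, 4, 5}  B4 = {0, 3, 5}
Tree: B1–B2, B2–B3, B3–B4
Every bag has size at most 3, so the width is 3 − 1 = 2 and tw(G) ≤ 2. Conversely, {0, 3, 5} is a clique of size 3, and the vertices of any clique must share a bag in every tree decomposition; so some bag has ≥ 3 vertices and tw(G) ≥ 2. Therefore the treewidth is 2.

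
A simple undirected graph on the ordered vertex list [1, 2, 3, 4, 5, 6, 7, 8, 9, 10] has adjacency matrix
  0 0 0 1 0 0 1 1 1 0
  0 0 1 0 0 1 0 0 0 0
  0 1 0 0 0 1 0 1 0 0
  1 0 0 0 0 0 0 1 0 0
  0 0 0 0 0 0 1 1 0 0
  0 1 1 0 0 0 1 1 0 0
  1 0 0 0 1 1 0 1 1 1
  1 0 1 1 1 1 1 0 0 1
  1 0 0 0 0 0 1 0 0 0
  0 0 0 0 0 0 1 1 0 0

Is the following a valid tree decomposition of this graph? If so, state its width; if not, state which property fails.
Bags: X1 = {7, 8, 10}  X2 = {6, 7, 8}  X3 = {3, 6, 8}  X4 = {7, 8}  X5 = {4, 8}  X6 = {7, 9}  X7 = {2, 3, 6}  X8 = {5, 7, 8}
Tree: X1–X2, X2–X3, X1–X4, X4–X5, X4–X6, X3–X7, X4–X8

A tree decomposition must satisfy three properties: every vertex lies in some bag; for every edge, both endpoints lie together in some bag; and for every vertex, the bags containing it form a connected subtree. Here vertex 1 appears in no bag, so the decomposition is invalid.

No — vertex 1 appears in no bag.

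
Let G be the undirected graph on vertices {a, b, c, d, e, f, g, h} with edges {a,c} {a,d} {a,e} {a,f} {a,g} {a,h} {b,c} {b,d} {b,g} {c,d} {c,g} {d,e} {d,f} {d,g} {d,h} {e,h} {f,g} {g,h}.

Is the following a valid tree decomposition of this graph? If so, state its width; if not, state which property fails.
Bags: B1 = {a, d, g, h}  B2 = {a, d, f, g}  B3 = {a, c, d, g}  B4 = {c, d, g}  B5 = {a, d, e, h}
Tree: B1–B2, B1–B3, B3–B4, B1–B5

No — vertex b appears in no bag.

A tree decomposition must satisfy three properties: every vertex lies in some bag; for every edge, both endpoints lie together in some bag; and for every vertex, the bags containing it form a connected subtree. Here vertex b appears in no bag, so the decomposition is invalid.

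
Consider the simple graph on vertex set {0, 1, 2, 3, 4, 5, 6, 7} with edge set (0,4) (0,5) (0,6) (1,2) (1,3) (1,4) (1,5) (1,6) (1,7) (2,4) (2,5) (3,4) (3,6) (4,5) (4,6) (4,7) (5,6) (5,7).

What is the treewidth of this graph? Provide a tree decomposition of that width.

Every bag has size at most 4, so the width is 4 − 1 = 3 and tw(G) ≤ 3. Conversely, {0, 4, 5, 6} is a clique of size 4, and the vertices of any clique must share a bag in every tree decomposition; so some bag has ≥ 4 vertices and tw(G) ≥ 3. Hence tw(G) = 3 exactly.

Treewidth 3.
Bags: B1 = {1, 4, 5, 6}  B2 = {0, 4, 5, 6}  B3 = {1, 4, 5, 7}  B4 = {1, 2, 4, 5}  B5 = {1, 3, 4, 6}
Tree: B1–B2, B1–B3, B3–B4, B1–B5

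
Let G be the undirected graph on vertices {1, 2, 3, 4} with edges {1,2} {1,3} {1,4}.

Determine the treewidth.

A width-1 tree decomposition is:
Bags: B1 = {1, 2}  B2 = {1, 4}  B3 = {1, 3}
Tree: B1–B2, B1–B3
Each bag holds 2 vertices, so the decomposition has width 1, which upper-bounds the treewidth. G has an edge, so its treewidth is at least 1. The upper and lower bounds meet at 1, so that is the treewidth.

1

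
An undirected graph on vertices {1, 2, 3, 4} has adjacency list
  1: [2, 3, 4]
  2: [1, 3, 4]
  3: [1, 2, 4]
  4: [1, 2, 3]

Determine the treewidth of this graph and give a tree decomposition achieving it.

With just one bag of size 4, the width is 4 − 1 = 3, so tw(G) ≤ 3. On the other hand G contains the 4-clique {1, 2, 3, 4}. A clique must lie in a single bag of any decomposition, so no decomposition can have width below 3. Hence tw(G) = 3 exactly.

Treewidth 3.
Bags: B1 = {1, 2, 3, 4}
Tree: (single bag)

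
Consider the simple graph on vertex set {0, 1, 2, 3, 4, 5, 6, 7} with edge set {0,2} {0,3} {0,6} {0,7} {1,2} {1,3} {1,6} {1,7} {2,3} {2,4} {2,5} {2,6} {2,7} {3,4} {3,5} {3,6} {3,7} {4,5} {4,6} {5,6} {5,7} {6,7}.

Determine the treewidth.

A width-4 tree decomposition is:
Bags: B1 = {1, 2, 3, 6, 7}  B2 = {2, 3, 5, 6, 7}  B3 = {2, 3, 4, 5, 6}  B4 = {0, 2, 3, 6, 7}
Tree: B1–B2, B2–B3, B1–B4
The largest bag has 5 vertices, giving width 4; this decomposition certifies tw(G) ≤ 4. For the lower bound, the 5 vertices {2, 3, 4, 5, 6} are pairwise adjacent, and any tree decomposition puts a clique entirely inside one bag — forcing width ≥ 4. Therefore the treewidth is 4.

4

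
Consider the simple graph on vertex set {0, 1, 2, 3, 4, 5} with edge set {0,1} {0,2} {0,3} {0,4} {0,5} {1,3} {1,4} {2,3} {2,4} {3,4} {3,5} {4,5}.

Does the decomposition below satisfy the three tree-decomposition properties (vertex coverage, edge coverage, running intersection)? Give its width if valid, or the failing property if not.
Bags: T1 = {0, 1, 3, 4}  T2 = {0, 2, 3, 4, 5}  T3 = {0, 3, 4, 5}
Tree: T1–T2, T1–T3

No — bags containing vertex 5 are not connected in the tree.

A tree decomposition must satisfy three properties: every vertex lies in some bag; for every edge, both endpoints lie together in some bag; and for every vertex, the bags containing it form a connected subtree. Here bags containing vertex 5 are not connected in the tree, so the decomposition is invalid.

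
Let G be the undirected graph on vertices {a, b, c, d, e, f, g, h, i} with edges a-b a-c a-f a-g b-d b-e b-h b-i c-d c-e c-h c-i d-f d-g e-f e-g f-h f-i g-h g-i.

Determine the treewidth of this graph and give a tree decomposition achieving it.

Treewidth 4.
One optimal decomposition is:
Bags: B1 = {b, c, d, f, g}  B2 = {a, b, c, f, g}  B3 = {b, c, f, g, i}  B4 = {b, c, e, f, g}  B5 = {b, c, f, g, h}
Tree: B1–B2, B2–B3, B3–B4, B4–B5

Each bag holds 5 vertices, so the decomposition has width 4, which upper-bounds the treewidth. For the lower bound: the 5 vertex sets {c,d}, {a,g}, {f,i}, {b}, {e} are disjoint, each induces a connected subgraph, and every pair is joined by at least one edge of G. Contracting each set to a single vertex therefore yields K_{5} as a minor, and since treewidth is minor-monotone, tw(G) ≥ tw(K_{5}) = 4. The upper and lower bounds meet at 4, so that is the treewidth.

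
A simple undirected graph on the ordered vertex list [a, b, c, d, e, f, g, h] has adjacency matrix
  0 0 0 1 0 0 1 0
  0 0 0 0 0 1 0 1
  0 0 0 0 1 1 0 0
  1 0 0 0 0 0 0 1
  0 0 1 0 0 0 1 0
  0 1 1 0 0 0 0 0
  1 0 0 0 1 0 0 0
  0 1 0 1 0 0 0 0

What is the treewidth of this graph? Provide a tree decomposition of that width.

Treewidth 2.
One optimal decomposition is:
Bags: B1 = {c, e, g}  B2 = {a, c, g}  B3 = {a, c, d}  B4 = {c, d, h}  B5 = {b, c, h}  B6 = {b, c, f}
Tree: B1–B2, B2–B3, B3–B4, B4–B5, B5–B6

Every bag has size at most 3, so the width is 3 − 1 = 2 and tw(G) ≤ 2. Since c–e–g–a–d–h–b–f–c is a cycle in G, G is not acyclic. Forests are exactly the graphs of treewidth ≤ 1, so tw(G) ≥ 2. The upper and lower bounds meet at 2, so that is the treewidth.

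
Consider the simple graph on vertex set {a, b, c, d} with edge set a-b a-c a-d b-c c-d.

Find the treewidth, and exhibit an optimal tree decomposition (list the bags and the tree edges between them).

Treewidth 2.
One such decomposition:
Bags: B1 = {a, b, c}  B2 = {a, c, d}
Tree: B1–B2

Each bag holds 3 vertices, so the decomposition has width 2, which upper-bounds the treewidth. Conversely, {a, c, d} is a clique of size 3, and the vertices of any clique must share a bag in every tree decomposition; so some bag has ≥ 3 vertices and tw(G) ≥ 2. Therefore the treewidth is 2.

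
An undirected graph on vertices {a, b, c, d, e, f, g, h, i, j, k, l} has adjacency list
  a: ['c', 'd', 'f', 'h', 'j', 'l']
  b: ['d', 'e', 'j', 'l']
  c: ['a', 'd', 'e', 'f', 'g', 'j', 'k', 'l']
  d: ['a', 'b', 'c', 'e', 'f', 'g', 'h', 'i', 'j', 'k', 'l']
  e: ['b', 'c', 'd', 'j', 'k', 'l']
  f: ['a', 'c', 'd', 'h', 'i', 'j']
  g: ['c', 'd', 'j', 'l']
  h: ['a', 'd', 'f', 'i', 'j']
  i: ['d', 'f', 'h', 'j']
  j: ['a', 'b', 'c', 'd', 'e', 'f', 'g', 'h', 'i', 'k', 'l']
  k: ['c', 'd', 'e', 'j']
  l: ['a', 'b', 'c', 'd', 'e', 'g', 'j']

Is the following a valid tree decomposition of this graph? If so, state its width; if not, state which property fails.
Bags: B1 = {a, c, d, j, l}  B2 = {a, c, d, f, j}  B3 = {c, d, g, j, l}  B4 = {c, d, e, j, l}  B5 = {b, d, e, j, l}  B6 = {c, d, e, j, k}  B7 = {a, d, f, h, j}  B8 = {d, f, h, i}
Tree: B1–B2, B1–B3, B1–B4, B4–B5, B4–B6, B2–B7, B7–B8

No — edge (j,i) lies in no bag.

A tree decomposition must satisfy three properties: every vertex lies in some bag; for every edge, both endpoints lie together in some bag; and for every vertex, the bags containing it form a connected subtree. Here edge (j,i) lies in no bag, so the decomposition is invalid.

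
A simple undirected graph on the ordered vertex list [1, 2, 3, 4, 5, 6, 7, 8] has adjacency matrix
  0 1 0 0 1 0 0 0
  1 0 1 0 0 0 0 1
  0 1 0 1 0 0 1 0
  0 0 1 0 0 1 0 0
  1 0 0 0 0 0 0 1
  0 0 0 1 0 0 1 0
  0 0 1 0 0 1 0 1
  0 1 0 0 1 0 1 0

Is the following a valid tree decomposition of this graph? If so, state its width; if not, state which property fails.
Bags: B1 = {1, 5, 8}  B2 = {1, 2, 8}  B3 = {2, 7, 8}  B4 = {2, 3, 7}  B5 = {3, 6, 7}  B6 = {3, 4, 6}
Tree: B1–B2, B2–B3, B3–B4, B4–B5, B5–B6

Every vertex of G appears in some bag (union = {1, 2, 3, 4, 5, 6, 7, 8}); every edge is covered by a bag; and for each vertex v the set of bags containing v is connected in the bag tree. The decomposition is therefore valid. The largest bag has 3 vertices, so the width is 2.

Yes; width 2.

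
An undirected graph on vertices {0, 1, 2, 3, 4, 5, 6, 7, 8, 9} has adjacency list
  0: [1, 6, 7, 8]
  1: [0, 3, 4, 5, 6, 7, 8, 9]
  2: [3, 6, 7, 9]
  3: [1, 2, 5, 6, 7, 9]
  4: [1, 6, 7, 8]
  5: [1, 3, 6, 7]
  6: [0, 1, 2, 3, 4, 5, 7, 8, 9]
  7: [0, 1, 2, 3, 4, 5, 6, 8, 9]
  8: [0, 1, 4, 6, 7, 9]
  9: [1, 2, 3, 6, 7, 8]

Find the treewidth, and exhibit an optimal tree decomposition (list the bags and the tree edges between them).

The largest bag has 5 vertices, giving width 4; this decomposition certifies tw(G) ≤ 4. For the lower bound, the 5 vertices {0, 1, 6, 7, 8} are pairwise adjacent, and any tree decomposition puts a clique entirely inside one bag — forcing width ≥ 4. The upper and lower bounds meet at 4, so that is the treewidth.

Treewidth 4.
One such decomposition:
Bags: B1 = {1, 3, 6, 7, 9}  B2 = {1, 3, 5, 6, 7}  B3 = {2, 3, 6, 7, 9}  B4 = {1, 6, 7, 8, 9}  B5 = {1, 4, 6, 7, 8}  B6 = {0, 1, 6, 7, 8}
Tree: B1–B2, B1–B3, B1–B4, B4–B5, B5–B6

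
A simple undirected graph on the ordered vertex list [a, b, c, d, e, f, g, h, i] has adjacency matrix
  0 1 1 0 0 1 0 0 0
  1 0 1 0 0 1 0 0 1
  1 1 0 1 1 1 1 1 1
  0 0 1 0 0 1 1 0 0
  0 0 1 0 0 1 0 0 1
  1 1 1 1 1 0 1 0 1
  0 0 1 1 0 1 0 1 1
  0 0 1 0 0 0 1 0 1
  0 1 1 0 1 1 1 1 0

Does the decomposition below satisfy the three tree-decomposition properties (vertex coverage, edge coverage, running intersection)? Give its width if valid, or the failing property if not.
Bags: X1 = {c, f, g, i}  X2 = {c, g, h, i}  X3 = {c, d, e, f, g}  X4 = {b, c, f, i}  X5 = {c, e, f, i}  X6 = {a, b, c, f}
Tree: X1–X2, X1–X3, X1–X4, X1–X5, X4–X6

A tree decomposition must satisfy three properties: every vertex lies in some bag; for every edge, both endpoints lie together in some bag; and for every vertex, the bags containing it form a connected subtree. Here bags containing vertex e are not connected in the tree, so the decomposition is invalid.

No — bags containing vertex e are not connected in the tree.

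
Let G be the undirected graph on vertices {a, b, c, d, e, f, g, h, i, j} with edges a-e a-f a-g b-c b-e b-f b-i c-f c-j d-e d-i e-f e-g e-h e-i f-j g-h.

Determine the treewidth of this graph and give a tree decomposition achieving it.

Every bag has size at most 3, so the width is 3 − 1 = 2 and tw(G) ≤ 2. For the lower bound, the 3 vertices {c, f, j} are pairwise adjacent, and any tree decomposition puts a clique entirely inside one bag — forcing width ≥ 2. Hence tw(G) = 2 exactly.

Treewidth 2.
Bags: B1 = {b, e, i}  B2 = {b, e, f}  B3 = {a, e, f}  B4 = {a, e, g}  B5 = {b, c, f}  B6 = {d, e, i}  B7 = {c, f, j}  B8 = {e, g, h}
Tree: B1–B2, B2–B3, B3–B4, B2–B5, B1–B6, B5–B7, B4–B8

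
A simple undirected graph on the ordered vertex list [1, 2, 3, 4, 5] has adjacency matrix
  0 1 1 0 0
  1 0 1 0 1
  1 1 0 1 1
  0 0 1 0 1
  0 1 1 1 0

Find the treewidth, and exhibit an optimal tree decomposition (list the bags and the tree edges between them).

The largest bag has 3 vertices, giving width 2; this decomposition certifies tw(G) ≤ 2. Conversely, {1, 2, 3} is a clique of size 3, and the vertices of any clique must share a bag in every tree decomposition; so some bag has ≥ 3 vertices and tw(G) ≥ 2. The upper and lower bounds meet at 2, so that is the treewidth.

Treewidth 2.
One such decomposition:
Bags: B1 = {2, 3, 5}  B2 = {1, 2, 3}  B3 = {3, 4, 5}
Tree: B1–B2, B1–B3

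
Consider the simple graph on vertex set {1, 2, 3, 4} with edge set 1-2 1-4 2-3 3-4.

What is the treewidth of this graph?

2

A width-2 tree decomposition is:
Bags: B1 = {1, 2, 4}  B2 = {2, 3, 4}
Tree: B1–B2
Every bag has size at most 3, so the width is 3 − 1 = 2 and tw(G) ≤ 2. Since 4–1–2–3–4 is a cycle in G, G is not acyclic. Forests are exactly the graphs of treewidth ≤ 1, so tw(G) ≥ 2. Hence tw(G) = 2 exactly.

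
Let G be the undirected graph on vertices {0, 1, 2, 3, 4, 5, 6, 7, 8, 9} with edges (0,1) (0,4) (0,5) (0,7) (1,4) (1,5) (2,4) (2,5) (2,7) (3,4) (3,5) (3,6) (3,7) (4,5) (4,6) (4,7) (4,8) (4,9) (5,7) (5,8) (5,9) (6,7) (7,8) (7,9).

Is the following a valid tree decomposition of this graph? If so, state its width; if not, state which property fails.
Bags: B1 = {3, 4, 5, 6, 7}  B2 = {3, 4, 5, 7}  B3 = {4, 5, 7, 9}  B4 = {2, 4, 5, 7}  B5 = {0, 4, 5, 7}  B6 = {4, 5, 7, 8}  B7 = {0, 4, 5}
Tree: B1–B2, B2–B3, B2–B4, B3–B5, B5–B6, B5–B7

No — vertex 1 appears in no bag.

A tree decomposition must satisfy three properties: every vertex lies in some bag; for every edge, both endpoints lie together in some bag; and for every vertex, the bags containing it form a connected subtree. Here vertex 1 appears in no bag, so the decomposition is invalid.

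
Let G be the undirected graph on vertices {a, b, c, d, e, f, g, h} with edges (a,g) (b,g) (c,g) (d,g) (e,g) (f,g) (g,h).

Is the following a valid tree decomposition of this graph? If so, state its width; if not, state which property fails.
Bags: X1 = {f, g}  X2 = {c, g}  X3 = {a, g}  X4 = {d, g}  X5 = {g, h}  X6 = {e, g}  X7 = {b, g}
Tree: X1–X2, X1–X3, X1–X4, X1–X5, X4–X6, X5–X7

Checking the three conditions: (i) the bags cover all of {a, b, c, d, e, f, g, h}; (ii) for each edge, some bag contains both endpoints; (iii) the bags containing any fixed vertex form a subtree. All hold, so the decomposition is valid with width 2 − 1 = 1.

Yes; width 1.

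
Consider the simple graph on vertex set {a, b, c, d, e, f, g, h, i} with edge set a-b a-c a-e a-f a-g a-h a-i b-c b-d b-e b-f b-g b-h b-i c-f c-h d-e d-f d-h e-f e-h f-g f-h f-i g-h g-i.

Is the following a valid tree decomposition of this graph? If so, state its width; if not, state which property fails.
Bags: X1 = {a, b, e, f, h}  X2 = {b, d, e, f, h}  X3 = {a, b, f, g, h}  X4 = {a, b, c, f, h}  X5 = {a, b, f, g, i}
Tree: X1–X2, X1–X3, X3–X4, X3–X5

Vertex coverage: the bags together contain {a, b, c, d, e, f, g, h, i}, the full vertex set. Edge coverage: each edge of G has both endpoints in at least one bag. Running intersection: for every vertex, the bags containing it form a connected subtree. All three properties hold, so this is a valid tree decomposition of width max|bag| − 1 = 4, and hence tw(G) ≤ 4.

Yes; width 4.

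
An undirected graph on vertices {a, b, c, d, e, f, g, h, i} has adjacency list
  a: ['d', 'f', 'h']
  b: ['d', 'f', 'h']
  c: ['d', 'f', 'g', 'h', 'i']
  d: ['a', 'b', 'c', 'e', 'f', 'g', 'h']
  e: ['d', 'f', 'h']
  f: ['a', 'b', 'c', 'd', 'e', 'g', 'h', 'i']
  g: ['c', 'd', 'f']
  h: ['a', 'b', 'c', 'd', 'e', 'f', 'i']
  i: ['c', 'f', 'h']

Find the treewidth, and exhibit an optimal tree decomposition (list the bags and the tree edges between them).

Every bag has size at most 4, so the width is 4 − 1 = 3 and tw(G) ≤ 3. For the lower bound, the 4 vertices {c, d, f, g} are pairwise adjacent, and any tree decomposition puts a clique entirely inside one bag — forcing width ≥ 3. Hence tw(G) = 3 exactly.

Treewidth 3.
One such decomposition:
Bags: B1 = {c, d, f, h}  B2 = {b, d, f, h}  B3 = {c, d, f, g}  B4 = {c, f, h, i}  B5 = {a, d, f, h}  B6 = {d, e, f, h}
Tree: B1–B2, B1–B3, B1–B4, B2–B5, B5–B6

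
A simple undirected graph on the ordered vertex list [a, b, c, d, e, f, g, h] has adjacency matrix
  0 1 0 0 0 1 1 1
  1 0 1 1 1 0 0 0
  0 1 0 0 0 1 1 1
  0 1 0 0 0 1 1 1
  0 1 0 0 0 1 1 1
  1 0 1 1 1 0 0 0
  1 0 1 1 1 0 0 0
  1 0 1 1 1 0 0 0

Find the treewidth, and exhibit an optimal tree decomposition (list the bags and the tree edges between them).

Every bag has size at most 5, so the width is 5 − 1 = 4 and tw(G) ≤ 4. For the lower bound: the 5 vertex sets {d,g}, {c,h}, {b,e}, {f}, {a} are disjoint, each induces a connected subgraph, and every pair is joined by at least one edge of G. Contracting each set to a single vertex therefore yields K_{5} as a minor, and since treewidth is minor-monotone, tw(G) ≥ tw(K_{5}) = 4. Combining the bounds, tw(G) = 4.

Treewidth 4.
One such decomposition:
Bags: B1 = {b, d, f, g, h}  B2 = {b, c, f, g, h}  B3 = {b, e, f, g, h}  B4 = {a, b, f, g, h}
Tree: B1–B2, B2–B3, B3–B4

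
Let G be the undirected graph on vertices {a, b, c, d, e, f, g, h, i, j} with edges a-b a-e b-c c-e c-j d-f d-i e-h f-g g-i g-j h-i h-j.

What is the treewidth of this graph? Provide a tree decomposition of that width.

The largest bag has 3 vertices, giving width 2; this decomposition certifies tw(G) ≤ 2. Since a–b–c–e–a is a cycle in G, G is not acyclic. Forests are exactly the graphs of treewidth ≤ 1, so tw(G) ≥ 2. Combining the bounds, tw(G) = 2.

Treewidth 2.
Bags: B1 = {a, b, e}  B2 = {b, c, e}  B3 = {c, e, h}  B4 = {c, h, j}  B5 = {h, i, j}  B6 = {g, i, j}  B7 = {d, g, i}  B8 = {d, f, g}
Tree: B1–B2, B2–B3, B3–B4, B4–B5, B5–B6, B6–B7, B7–B8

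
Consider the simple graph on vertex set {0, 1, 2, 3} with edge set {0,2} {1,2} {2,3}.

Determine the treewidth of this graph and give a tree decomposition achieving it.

The largest bag has 2 vertices, giving width 1; this decomposition certifies tw(G) ≤ 1. Any graph with an edge has treewidth ≥ 1, and G has the edge 2–0. The upper and lower bounds meet at 1, so that is the treewidth.

Treewidth 1.
One such decomposition:
Bags: B1 = {0, 2}  B2 = {1, 2}  B3 = {2, 3}
Tree: B1–B2, B2–B3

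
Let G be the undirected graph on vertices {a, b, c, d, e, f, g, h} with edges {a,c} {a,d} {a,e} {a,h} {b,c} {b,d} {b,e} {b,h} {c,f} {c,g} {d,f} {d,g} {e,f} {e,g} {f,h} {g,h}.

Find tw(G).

4

A width-4 tree decomposition is:
Bags: B1 = {a, b, f, g, h}  B2 = {a, b, d, f, g}  B3 = {a, b, e, f, g}  B4 = {a, b, c, f, g}
Tree: B1–B2, B2–B3, B3–B4
Every bag has size at most 5, so the width is 5 − 1 = 4 and tw(G) ≤ 4. For the lower bound: the 5 vertex sets {g,h}, {b,d}, {a,e}, {f}, {c} are disjoint, each induces a connected subgraph, and every pair is joined by at least one edge of G. Contracting each set to a single vertex therefore yields K_{5} as a minor, and since treewidth is minor-monotone, tw(G) ≥ tw(K_{5}) = 4. Hence tw(G) = 4 exactly.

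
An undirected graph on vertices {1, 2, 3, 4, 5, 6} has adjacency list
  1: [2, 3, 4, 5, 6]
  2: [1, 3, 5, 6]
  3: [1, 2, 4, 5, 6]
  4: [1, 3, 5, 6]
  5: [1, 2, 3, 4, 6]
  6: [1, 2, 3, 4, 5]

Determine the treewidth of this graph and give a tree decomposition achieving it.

Every bag has size at most 5, so the width is 5 − 1 = 4 and tw(G) ≤ 4. Conversely, {1, 2, 3, 5, 6} is a clique of size 5, and the vertices of any clique must share a bag in every tree decomposition; so some bag has ≥ 5 vertices and tw(G) ≥ 4. Hence tw(G) = 4 exactly.

Treewidth 4.
One such decomposition:
Bags: B1 = {1, 3, 4, 5, 6}  B2 = {1, 2, 3, 5, 6}
Tree: B1–B2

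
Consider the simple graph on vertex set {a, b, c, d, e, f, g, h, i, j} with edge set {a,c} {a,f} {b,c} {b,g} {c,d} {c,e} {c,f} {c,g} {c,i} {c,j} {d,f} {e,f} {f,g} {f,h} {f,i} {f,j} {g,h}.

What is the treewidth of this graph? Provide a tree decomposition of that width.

Treewidth 2.
One such decomposition:
Bags: B1 = {c, f, j}  B2 = {c, e, f}  B3 = {c, d, f}  B4 = {c, f, g}  B5 = {f, g, h}  B6 = {c, f, i}  B7 = {a, c, f}  B8 = {b, c, g}
Tree: B1–B2, B2–B3, B1–B4, B4–B5, B2–B6, B4–B7, B4–B8

Each bag holds 3 vertices, so the decomposition has width 2, which upper-bounds the treewidth. For the lower bound, the 3 vertices {f, g, h} are pairwise adjacent, and any tree decomposition puts a clique entirely inside one bag — forcing width ≥ 2. Combining the bounds, tw(G) = 2.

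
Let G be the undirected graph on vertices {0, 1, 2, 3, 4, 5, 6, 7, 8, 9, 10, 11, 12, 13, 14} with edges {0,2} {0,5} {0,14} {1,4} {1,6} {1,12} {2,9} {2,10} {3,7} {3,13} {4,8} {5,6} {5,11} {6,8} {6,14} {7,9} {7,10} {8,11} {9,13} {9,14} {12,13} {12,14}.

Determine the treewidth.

A width-3 tree decomposition is:
Bags: B1 = {4, 5, 8, 11}  B2 = {4, 5, 6, 8}  B3 = {1, 4, 5, 6}  B4 = {0, 1, 5, 6}  B5 = {0, 1, 6, 14}  B6 = {0, 1, 12, 14}  B7 = {0, 2, 12, 14}  B8 = {2, 9, 12, 14}  B9 = {2, 9, 12, 13}  B10 = {2, 9, 10, 13}  B11 = {7, 9, 10, 13}  B12 = {3, 7, 10, 13}
Tree: B1–B2, B2–B3, B3–B4, B4–B5, B5–B6, B6–B7, B7–B8, B8–B9, B9–B10, B10–B11, B11–B12
Each bag holds 4 vertices, so the decomposition has width 3, which upper-bounds the treewidth. For the lower bound: the 4 vertex sets {4,8,11}, {5}, {6}, {0,1,12,14} are disjoint, each induces a connected subgraph, and every pair is joined by at least one edge of G. Contracting each set to a single vertex therefore yields K_{4} as a minor, and since treewidth is minor-monotone, tw(G) ≥ tw(K_{4}) = 3. Therefore the treewidth is 3.

3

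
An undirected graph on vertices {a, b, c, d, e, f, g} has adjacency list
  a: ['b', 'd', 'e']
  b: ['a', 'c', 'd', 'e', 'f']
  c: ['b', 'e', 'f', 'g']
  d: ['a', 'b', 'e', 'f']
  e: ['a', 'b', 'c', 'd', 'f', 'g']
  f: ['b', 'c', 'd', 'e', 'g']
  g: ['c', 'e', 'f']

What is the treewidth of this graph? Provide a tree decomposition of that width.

Each bag holds 4 vertices, so the decomposition has width 3, which upper-bounds the treewidth. Conversely, {a, b, d, e} is a clique of size 4, and the vertices of any clique must share a bag in every tree decomposition; so some bag has ≥ 4 vertices and tw(G) ≥ 3. Therefore the treewidth is 3.

Treewidth 3.
One such decomposition:
Bags: B1 = {b, d, e, f}  B2 = {b, c, e, f}  B3 = {c, e, f, g}  B4 = {a, b, d, e}
Tree: B1–B2, B2–B3, B1–B4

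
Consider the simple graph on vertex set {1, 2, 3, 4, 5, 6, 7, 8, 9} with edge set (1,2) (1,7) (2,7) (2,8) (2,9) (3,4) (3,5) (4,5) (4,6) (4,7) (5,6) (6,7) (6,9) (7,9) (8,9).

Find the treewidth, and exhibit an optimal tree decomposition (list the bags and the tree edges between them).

Treewidth 2.
One optimal decomposition is:
Bags: B1 = {3, 4, 5}  B2 = {4, 5, 6}  B3 = {4, 6, 7}  B4 = {6, 7, 9}  B5 = {2, 7, 9}  B6 = {1, 2, 7}  B7 = {2, 8, 9}
Tree: B1–B2, B2–B3, B3–B4, B4–B5, B5–B6, B5–B7

Every bag has size at most 3, so the width is 3 − 1 = 2 and tw(G) ≤ 2. For the lower bound, the 3 vertices {2, 8, 9} are pairwise adjacent, and any tree decomposition puts a clique entirely inside one bag — forcing width ≥ 2. The upper and lower bounds meet at 2, so that is the treewidth.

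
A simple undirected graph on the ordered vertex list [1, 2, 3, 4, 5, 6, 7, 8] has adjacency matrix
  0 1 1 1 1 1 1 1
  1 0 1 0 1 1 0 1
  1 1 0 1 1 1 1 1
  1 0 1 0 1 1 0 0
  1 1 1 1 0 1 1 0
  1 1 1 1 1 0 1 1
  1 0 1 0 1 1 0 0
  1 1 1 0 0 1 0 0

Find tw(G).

A width-4 tree decomposition is:
Bags: B1 = {1, 3, 4, 5, 6}  B2 = {1, 2, 3, 5, 6}  B3 = {1, 3, 5, 6, 7}  B4 = {1, 2, 3, 6, 8}
Tree: B1–B2, B2–B3, B2–B4
Every bag has size at most 5, so the width is 5 − 1 = 4 and tw(G) ≤ 4. On the other hand G contains the 5-clique {1, 2, 3, 6, 8}. A clique must lie in a single bag of any decomposition, so no decomposition can have width below 4. Therefore the treewidth is 4.

4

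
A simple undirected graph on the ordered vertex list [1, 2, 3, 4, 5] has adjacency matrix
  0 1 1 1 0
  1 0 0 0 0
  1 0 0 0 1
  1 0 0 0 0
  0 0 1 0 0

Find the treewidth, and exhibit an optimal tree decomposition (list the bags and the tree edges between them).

Treewidth 1.
One such decomposition:
Bags: B1 = {1, 3}  B2 = {1, 2}  B3 = {3, 5}  B4 = {1, 4}
Tree: B1–B2, B1–B3, B2–B4

Every bag has size at most 2, so the width is 2 − 1 = 1 and tw(G) ≤ 1. G has an edge, so its treewidth is at least 1. Combining the bounds, tw(G) = 1.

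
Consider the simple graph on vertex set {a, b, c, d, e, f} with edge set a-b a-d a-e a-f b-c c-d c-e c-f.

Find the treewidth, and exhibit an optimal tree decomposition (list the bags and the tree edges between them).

Treewidth 2.
One such decomposition:
Bags: B1 = {a, b, c}  B2 = {a, c, e}  B3 = {a, c, f}  B4 = {a, c, d}
Tree: B1–B2, B2–B3, B3–B4

Every bag has size at most 3, so the width is 3 − 1 = 2 and tw(G) ≤ 2. For the lower bound, G contains the cycle c–b–a–e–c, so G is not a forest; only forests have treewidth ≤ 1, hence tw(G) ≥ 2. Hence tw(G) = 2 exactly.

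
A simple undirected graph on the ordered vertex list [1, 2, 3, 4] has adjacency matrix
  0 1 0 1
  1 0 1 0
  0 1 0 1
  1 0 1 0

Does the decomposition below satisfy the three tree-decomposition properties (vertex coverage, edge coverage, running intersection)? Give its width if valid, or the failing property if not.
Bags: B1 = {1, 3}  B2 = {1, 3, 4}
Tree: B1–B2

No — vertex 2 appears in no bag.

A tree decomposition must satisfy three properties: every vertex lies in some bag; for every edge, both endpoints lie together in some bag; and for every vertex, the bags containing it form a connected subtree. Here vertex 2 appears in no bag, so the decomposition is invalid.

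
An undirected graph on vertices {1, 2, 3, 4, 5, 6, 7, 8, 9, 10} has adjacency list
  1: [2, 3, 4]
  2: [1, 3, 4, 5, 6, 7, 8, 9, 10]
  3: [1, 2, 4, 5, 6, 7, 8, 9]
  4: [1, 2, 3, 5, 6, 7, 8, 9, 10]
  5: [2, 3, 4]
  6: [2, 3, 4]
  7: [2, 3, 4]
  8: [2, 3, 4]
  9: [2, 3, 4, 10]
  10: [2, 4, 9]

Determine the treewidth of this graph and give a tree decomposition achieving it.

Treewidth 3.
One optimal decomposition is:
Bags: B1 = {2, 3, 4, 9}  B2 = {2, 3, 4, 5}  B3 = {2, 3, 4, 6}  B4 = {2, 3, 4, 7}  B5 = {2, 3, 4, 8}  B6 = {1, 2, 3, 4}  B7 = {2, 4, 9, 10}
Tree: B1–B2, B1–B3, B2–B4, B2–B5, B4–B6, B1–B7

The largest bag has 4 vertices, giving width 3; this decomposition certifies tw(G) ≤ 3. On the other hand G contains the 4-clique {2, 4, 9, 10}. A clique must lie in a single bag of any decomposition, so no decomposition can have width below 3. Combining the bounds, tw(G) = 3.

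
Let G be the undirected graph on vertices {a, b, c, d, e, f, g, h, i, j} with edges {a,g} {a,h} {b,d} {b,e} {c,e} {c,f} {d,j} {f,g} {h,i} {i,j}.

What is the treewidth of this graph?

A width-2 tree decomposition is:
Bags: B1 = {b, d, e}  B2 = {c, d, e}  B3 = {c, d, f}  B4 = {d, f, g}  B5 = {a, d, g}  B6 = {a, d, h}  B7 = {d, h, i}  B8 = {d, i, j}
Tree: B1–B2, B2–B3, B3–B4, B4–B5, B5–B6, B6–B7, B7–B8
Every bag has size at most 3, so the width is 3 − 1 = 2 and tw(G) ≤ 2. For the lower bound, G contains the cycle d–b–e–c–f–g–a–h–i–j–d, so G is not a forest; only forests have treewidth ≤ 1, hence tw(G) ≥ 2. Therefore the treewidth is 2.

2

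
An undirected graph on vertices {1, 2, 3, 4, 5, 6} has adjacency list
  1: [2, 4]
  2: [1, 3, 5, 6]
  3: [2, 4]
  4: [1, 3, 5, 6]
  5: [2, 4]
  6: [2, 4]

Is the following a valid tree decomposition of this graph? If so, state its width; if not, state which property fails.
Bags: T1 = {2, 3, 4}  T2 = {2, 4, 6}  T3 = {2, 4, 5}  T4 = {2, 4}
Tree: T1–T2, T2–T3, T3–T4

No — vertex 1 appears in no bag.

A tree decomposition must satisfy three properties: every vertex lies in some bag; for every edge, both endpoints lie together in some bag; and for every vertex, the bags containing it form a connected subtree. Here vertex 1 appears in no bag, so the decomposition is invalid.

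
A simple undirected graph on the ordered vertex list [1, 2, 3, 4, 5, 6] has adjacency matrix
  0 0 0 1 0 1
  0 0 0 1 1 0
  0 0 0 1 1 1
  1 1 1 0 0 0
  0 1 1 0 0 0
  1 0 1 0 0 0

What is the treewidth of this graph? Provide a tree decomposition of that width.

The largest bag has 3 vertices, giving width 2; this decomposition certifies tw(G) ≤ 2. For the lower bound, G contains the cycle 5–2–4–3–5, so G is not a forest; only forests have treewidth ≤ 1, hence tw(G) ≥ 2. Hence tw(G) = 2 exactly.

Treewidth 2.
One such decomposition:
Bags: B1 = {2, 3, 5}  B2 = {2, 3, 4}  B3 = {3, 4, 6}  B4 = {1, 4, 6}
Tree: B1–B2, B2–B3, B3–B4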